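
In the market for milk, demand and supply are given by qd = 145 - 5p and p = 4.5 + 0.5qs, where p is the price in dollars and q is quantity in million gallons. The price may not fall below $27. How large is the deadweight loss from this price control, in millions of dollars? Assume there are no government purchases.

Rearranging supply gives qs = 2p - 9. In a free market, 145 - 5p = 2p - 9 gives the equilibrium p* = 22, q* = 35.
The floor of 27 is above the equilibrium price 22, so it binds.
At p = 27: qd = 145 - 5·27 = 10 and qs = 2·27 - 9 = 45.
Quantity traded falls to 10. At q = 10 the demand price is (145 - 10)/5 = 27 and the supply price is (9 + 10)/2 = 9.5.
Deadweight loss = ½ · (27 - 9.5) · (35 - 10) = ½ · 17.5 · 25 = 218.75.

218.75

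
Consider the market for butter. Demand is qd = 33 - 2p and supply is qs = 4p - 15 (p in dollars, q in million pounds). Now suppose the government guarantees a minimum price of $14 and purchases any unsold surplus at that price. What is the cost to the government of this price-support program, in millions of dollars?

504

Setting quantity demanded equal to quantity supplied, 33 - 2p = 4p - 15, gives p* = 8 and q* = 17.
Since 14 > 8, the floor is binding.
At p = 14: qd = 33 - 2·14 = 5 and qs = 4·14 - 15 = 41.
Surplus = qs - qd = 36.
Government expenditure = surplus × support price = 36 × 14 = 504.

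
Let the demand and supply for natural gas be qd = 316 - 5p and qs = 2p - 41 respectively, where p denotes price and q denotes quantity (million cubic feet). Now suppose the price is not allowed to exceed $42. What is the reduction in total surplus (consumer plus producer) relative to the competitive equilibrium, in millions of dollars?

Setting quantity demanded equal to quantity supplied, 316 - 5p = 2p - 41, gives p* = 51 and q* = 61.
The ceiling of 42 is below the equilibrium price 51, so it binds.
At p = 42: qd = 316 - 5·42 = 106 and qs = 2·42 - 41 = 43.
Quantity traded falls to 43. At q = 43 the demand price is (316 - 43)/5 = 54.6 and the supply price is (41 + 43)/2 = 42.
Deadweight loss = ½ · (54.6 - 42) · (61 - 43) = ½ · 12.6 · 18 = 113.4.

113.4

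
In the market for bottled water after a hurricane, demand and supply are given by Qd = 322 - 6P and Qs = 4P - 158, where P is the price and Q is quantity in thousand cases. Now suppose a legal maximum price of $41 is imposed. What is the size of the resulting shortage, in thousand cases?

70

In a free market, 322 - 6P = 4P - 158 gives the equilibrium P* = 48, Q* = 34.
The ceiling of 41 is below the equilibrium price 48, so it binds.
At P = 41: Qd = 322 - 6·41 = 76 and Qs = 4·41 - 158 = 6.
Shortage = Qd - Qs = 76 - 6 = 70.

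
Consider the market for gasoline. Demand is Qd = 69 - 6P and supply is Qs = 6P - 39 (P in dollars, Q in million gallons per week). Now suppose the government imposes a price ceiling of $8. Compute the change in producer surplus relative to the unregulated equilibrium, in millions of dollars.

-12

Equilibrium: 69 - 6P = 6P - 39, so 108 = 12P and P* = 9, Q* = 15.
Since 8 < 9, the ceiling is binding.
At P = 8: Qd = 69 - 6·8 = 21 and Qs = 6·8 - 39 = 9.
Producer surplus without the control is ½ · (9 - 6.5) · 15 = 18.75.
With the ceiling, producers sell 9 units at 8, so PS = ½ · (8 - 6.5) · 9 = 6.75.
Change in producer surplus = 6.75 - 18.75 = -12.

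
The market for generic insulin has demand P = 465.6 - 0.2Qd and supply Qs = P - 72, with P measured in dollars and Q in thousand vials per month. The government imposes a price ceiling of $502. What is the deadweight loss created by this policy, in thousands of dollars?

Rearranging demand gives Qd = 2328 - 5P. Setting quantity demanded equal to quantity supplied, 2328 - 5P = P - 72, gives P* = 400 and Q* = 328.
Since 502 is above P* = 400, the ceiling does not bind and the free-market outcome prevails.
Since the control does not bind, no trades are prevented and deadweight loss is zero.

0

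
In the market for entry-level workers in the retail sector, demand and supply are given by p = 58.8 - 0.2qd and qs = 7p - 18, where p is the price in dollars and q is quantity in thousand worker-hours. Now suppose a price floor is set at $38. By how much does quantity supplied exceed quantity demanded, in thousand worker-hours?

144

Rearranging demand gives qd = 294 - 5p. In a free market, 294 - 5p = 7p - 18 gives the equilibrium p* = 26, q* = 164.
Because the floor (38) lies above the market-clearing price, it is binding.
At p = 38: qd = 294 - 5·38 = 104 and qs = 7·38 - 18 = 248.
Surplus = qs - qd = 248 - 104 = 144.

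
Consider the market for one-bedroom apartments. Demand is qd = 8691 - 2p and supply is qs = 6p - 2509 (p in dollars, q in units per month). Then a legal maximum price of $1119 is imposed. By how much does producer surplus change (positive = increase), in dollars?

In a free market, 8691 - 2p = 6p - 2509 gives the equilibrium p* = 1400, q* = 5891.
Because the ceiling (1119) lies below the market-clearing price, it is binding.
At p = 1119: qd = 8691 - 2·1119 = 6453 and qs = 6·1119 - 2509 = 4205.
Producer surplus without the control is ½ · (1400 - 2509/6) · 5891 = 34703881/12.
With the ceiling, producers sell 4205 units at 1119, so PS = ½ · (1119 - 2509/6) · 4205 = 17682025/12.
Change in producer surplus = 17682025/12 - 34703881/12 = -1418488.

-1418488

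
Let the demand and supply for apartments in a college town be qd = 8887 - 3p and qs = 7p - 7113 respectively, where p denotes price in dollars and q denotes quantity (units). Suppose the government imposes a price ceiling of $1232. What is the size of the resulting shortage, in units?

Setting quantity demanded equal to quantity supplied, 8887 - 3p = 7p - 7113, gives p* = 1600 and q* = 4087.
Because the ceiling (1232) lies below the market-clearing price, it is binding.
At p = 1232: qd = 8887 - 3·1232 = 5191 and qs = 7·1232 - 7113 = 1511.
Shortage = qd - qs = 5191 - 1511 = 3680.

3680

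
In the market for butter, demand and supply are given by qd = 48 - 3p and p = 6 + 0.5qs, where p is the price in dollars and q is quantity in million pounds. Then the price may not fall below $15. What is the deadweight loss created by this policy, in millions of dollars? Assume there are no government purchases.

Rearranging supply gives qs = 2p - 12. Without the control the market clears where 48 - 3p = 2p - 12, i.e. p* = 12 and q* = 12.
The floor of 15 is above the equilibrium price 12, so it binds.
At p = 15: qd = 48 - 3·15 = 3 and qs = 2·15 - 12 = 18.
Quantity traded falls to 3. At q = 3 the demand price is (48 - 3)/3 = 15 and the supply price is (12 + 3)/2 = 7.5.
Deadweight loss = ½ · (15 - 7.5) · (12 - 3) = ½ · 7.5 · 9 = 33.75.

33.75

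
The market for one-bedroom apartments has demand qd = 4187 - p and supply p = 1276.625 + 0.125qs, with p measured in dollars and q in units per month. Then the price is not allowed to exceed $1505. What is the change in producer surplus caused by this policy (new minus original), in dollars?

-209665

Rearranging supply gives qs = 8p - 10213. In a free market, 4187 - p = 8p - 10213 gives the equilibrium p* = 1600, q* = 2587.
The ceiling of 1505 is below the equilibrium price 1600, so it binds.
At p = 1505: qd = 4187 - 1505 = 2682 and qs = 8·1505 - 10213 = 1827.
Producer surplus without the control is ½ · (1600 - 1276.625) · 2587 = 418285.5625.
With the ceiling, producers sell 1827 units at 1505, so PS = ½ · (1505 - 1276.625) · 1827 = 208620.5625.
Change in producer surplus = 208620.5625 - 418285.5625 = -209665.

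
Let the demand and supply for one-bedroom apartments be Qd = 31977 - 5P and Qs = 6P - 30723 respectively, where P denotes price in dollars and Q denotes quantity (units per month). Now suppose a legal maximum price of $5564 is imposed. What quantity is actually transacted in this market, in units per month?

In a free market, 31977 - 5P = 6P - 30723 gives the equilibrium P* = 5700, Q* = 3477.
The ceiling of 5564 is below the equilibrium price 5700, so it binds.
At P = 5564: Qd = 31977 - 5·5564 = 4157 and Qs = 6·5564 - 30723 = 2661.
The quantity actually transacted is the short side, supply: 2661.

2661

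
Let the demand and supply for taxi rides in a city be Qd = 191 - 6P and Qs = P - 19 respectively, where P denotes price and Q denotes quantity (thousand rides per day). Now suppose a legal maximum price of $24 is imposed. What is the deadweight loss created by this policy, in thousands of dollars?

21

Without the control the market clears where 191 - 6P = P - 19, i.e. P* = 30 and Q* = 11.
The ceiling of 24 is below the equilibrium price 30, so it binds.
At P = 24: Qd = 191 - 6·24 = 47 and Qs = 24 - 19 = 5.
Quantity traded falls to 5. At Q = 5 the demand price is (191 - 5)/6 = 31 and the supply price is 19 + 5 = 24.
Deadweight loss = ½ · (31 - 24) · (11 - 5) = ½ · 7 · 6 = 21.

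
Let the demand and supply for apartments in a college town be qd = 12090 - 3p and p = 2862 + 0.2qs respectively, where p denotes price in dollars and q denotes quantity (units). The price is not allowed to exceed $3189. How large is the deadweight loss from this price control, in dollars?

Rearranging supply gives qs = 5p - 14310. Without the control the market clears where 12090 - 3p = 5p - 14310, i.e. p* = 3300 and q* = 2190.
Because the ceiling (3189) lies below the market-clearing price, it is binding.
At p = 3189: qd = 12090 - 3·3189 = 2523 and qs = 5·3189 - 14310 = 1635.
Quantity traded falls to 1635. At q = 1635 the demand price is (12090 - 1635)/3 = 3485 and the supply price is (14310 + 1635)/5 = 3189.
Deadweight loss = ½ · (3485 - 3189) · (2190 - 1635) = ½ · 296 · 555 = 82140.

82140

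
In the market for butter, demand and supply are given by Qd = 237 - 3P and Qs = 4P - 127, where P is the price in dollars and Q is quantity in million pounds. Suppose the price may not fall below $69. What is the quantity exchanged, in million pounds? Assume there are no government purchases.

30

Without the control the market clears where 237 - 3P = 4P - 127, i.e. P* = 52 and Q* = 81.
Since 69 > 52, the floor is binding.
At P = 69: Qd = 237 - 3·69 = 30 and Qs = 4·69 - 127 = 149.
The quantity actually transacted is the short side, demand: 30.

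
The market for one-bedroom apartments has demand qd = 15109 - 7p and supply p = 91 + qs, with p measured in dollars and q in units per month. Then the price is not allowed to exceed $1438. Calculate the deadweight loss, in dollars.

121968

Rearranging supply gives qs = p - 91. Setting quantity demanded equal to quantity supplied, 15109 - 7p = p - 91, gives p* = 1900 and q* = 1809.
Because the ceiling (1438) lies below the market-clearing price, it is binding.
At p = 1438: qd = 15109 - 7·1438 = 5043 and qs = 1438 - 91 = 1347.
Quantity traded falls to 1347. At q = 1347 the demand price is (15109 - 1347)/7 = 1966 and the supply price is 91 + 1347 = 1438.
Deadweight loss = ½ · (1966 - 1438) · (1809 - 1347) = ½ · 528 · 462 = 121968.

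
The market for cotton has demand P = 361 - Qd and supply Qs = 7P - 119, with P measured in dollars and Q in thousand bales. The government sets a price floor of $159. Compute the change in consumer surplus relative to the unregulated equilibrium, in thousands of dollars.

-24898.5

Rearranging demand gives Qd = 361 - P. Without the control the market clears where 361 - P = 7P - 119, i.e. P* = 60 and Q* = 301.
Since 159 > 60, the floor is binding.
At P = 159: Qd = 361 - 159 = 202 and Qs = 7·159 - 119 = 994.
Consumer surplus without the control is ½ · (361 - 60) · 301 = 45300.5.
With the floor, consumers buy 202 units at 159, so CS = ½ · (361 - 159) · 202 = 20402.
Change in consumer surplus = 20402 - 45300.5 = -24898.5.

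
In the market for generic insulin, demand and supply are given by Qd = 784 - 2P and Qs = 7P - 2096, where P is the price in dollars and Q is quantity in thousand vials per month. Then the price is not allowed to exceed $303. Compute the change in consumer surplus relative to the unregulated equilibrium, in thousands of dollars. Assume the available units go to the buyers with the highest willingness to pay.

-3115.25

Equilibrium: 784 - 2P = 7P - 2096, so 2880 = 9P and P* = 320, Q* = 144.
Since 303 < 320, the ceiling is binding.
At P = 303: Qd = 784 - 2·303 = 178 and Qs = 7·303 - 2096 = 25.
Consumer surplus without the control is ½ · (392 - 320) · 144 = 5184.
With the ceiling, 25 units are sold at 303 (assume they go to the highest-value buyers). The demand price at Q = 25 is 379.5, so CS = ½ · [(392 - 303) + (379.5 - 303)] · 25 = 2068.75.
Change in consumer surplus = 2068.75 - 5184 = -3115.25.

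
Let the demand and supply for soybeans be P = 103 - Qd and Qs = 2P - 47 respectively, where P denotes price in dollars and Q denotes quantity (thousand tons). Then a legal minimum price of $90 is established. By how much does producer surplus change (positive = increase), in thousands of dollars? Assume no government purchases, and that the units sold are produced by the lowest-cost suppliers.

120

Rearranging demand gives Qd = 103 - P. Setting quantity demanded equal to quantity supplied, 103 - P = 2P - 47, gives P* = 50 and Q* = 53.
The floor of 90 is above the equilibrium price 50, so it binds.
At P = 90: Qd = 103 - 90 = 13 and Qs = 2·90 - 47 = 133.
Producer surplus without the control is ½ · (50 - 23.5) · 53 = 702.25.
With the floor, 13 units are sold at 90. The supply price at Q = 13 is 30, so PS = ½ · [(90 - 23.5) + (90 - 30)] · 13 = 822.25.
Change in producer surplus = 822.25 - 702.25 = 120.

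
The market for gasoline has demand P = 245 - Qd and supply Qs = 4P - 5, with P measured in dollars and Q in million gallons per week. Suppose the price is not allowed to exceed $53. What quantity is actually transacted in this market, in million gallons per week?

Rearranging demand gives Qd = 245 - P. Equilibrium: 245 - P = 4P - 5, so 250 = 5P and P* = 50, Q* = 195.
Since 53 is above P* = 50, the ceiling does not bind and the free-market outcome prevails.

195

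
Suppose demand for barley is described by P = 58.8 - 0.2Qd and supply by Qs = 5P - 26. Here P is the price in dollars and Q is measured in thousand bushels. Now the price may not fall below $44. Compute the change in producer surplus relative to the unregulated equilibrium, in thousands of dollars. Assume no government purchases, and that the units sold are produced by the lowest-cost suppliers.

528

Rearranging demand gives Qd = 294 - 5P. In a free market, 294 - 5P = 5P - 26 gives the equilibrium P* = 32, Q* = 134.
Because the floor (44) lies above the market-clearing price, it is binding.
At P = 44: Qd = 294 - 5·44 = 74 and Qs = 5·44 - 26 = 194.
Producer surplus without the control is ½ · (32 - 5.2) · 134 = 1795.6.
With the floor, 74 units are sold at 44. The supply price at Q = 74 is 20, so PS = ½ · [(44 - 5.2) + (44 - 20)] · 74 = 2323.6.
Change in producer surplus = 2323.6 - 1795.6 = 528.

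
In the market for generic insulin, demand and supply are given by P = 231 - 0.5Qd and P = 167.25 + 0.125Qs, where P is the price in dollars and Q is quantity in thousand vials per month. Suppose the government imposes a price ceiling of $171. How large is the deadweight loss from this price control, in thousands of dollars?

Rearranging demand gives Qd = 462 - 2P; rearranging supply gives Qs = 8P - 1338. In a free market, 462 - 2P = 8P - 1338 gives the equilibrium P* = 180, Q* = 102.
Since 171 < 180, the ceiling is binding.
At P = 171: Qd = 462 - 2·171 = 120 and Qs = 8·171 - 1338 = 30.
Quantity traded falls to 30. At Q = 30 the demand price is (462 - 30)/2 = 216 and the supply price is (1338 + 30)/8 = 171.
Deadweight loss = ½ · (216 - 171) · (102 - 30) = ½ · 45 · 72 = 1620.

1620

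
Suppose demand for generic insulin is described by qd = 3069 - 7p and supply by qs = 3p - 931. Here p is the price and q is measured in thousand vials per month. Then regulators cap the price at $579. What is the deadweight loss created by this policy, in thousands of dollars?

Setting quantity demanded equal to quantity supplied, 3069 - 7p = 3p - 931, gives p* = 400 and q* = 269.
The ceiling of 579 is above the equilibrium price 400, so it is not binding; the market clears at p* = 400, q* = 269.
Since the control does not bind, no trades are prevented and deadweight loss is zero.

0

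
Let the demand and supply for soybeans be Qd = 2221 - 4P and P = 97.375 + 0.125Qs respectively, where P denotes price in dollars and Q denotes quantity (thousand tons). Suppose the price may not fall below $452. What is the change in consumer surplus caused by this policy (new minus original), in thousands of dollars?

Rearranging supply gives Qs = 8P - 779. Without the control the market clears where 2221 - 4P = 8P - 779, i.e. P* = 250 and Q* = 1221.
The floor of 452 is above the equilibrium price 250, so it binds.
At P = 452: Qd = 2221 - 4·452 = 413 and Qs = 8·452 - 779 = 2837.
Consumer surplus without the control is ½ · (555.25 - 250) · 1221 = 186355.125.
With the floor, consumers buy 413 units at 452, so CS = ½ · (555.25 - 452) · 413 = 21321.125.
Change in consumer surplus = 21321.125 - 186355.125 = -165034.

-165034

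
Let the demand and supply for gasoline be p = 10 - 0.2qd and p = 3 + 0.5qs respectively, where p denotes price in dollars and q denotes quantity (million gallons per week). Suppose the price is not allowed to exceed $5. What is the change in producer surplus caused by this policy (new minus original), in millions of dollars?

-21

Rearranging demand gives qd = 50 - 5p; rearranging supply gives qs = 2p - 6. Without the control the market clears where 50 - 5p = 2p - 6, i.e. p* = 8 and q* = 10.
Since 5 < 8, the ceiling is binding.
At p = 5: qd = 50 - 5·5 = 25 and qs = 2·5 - 6 = 4.
Producer surplus without the control is ½ · (8 - 3) · 10 = 25.
With the ceiling, producers sell 4 units at 5, so PS = ½ · (5 - 3) · 4 = 4.
Change in producer surplus = 4 - 25 = -21.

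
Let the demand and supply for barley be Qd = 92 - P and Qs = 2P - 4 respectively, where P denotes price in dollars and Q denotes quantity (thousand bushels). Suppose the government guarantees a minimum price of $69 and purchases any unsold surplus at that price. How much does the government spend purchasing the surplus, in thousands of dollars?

7659

Without the control the market clears where 92 - P = 2P - 4, i.e. P* = 32 and Q* = 60.
Since 69 > 32, the floor is binding.
At P = 69: Qd = 92 - 69 = 23 and Qs = 2·69 - 4 = 134.
Surplus = Qs - Qd = 111.
Government expenditure = surplus × support price = 111 × 69 = 7659.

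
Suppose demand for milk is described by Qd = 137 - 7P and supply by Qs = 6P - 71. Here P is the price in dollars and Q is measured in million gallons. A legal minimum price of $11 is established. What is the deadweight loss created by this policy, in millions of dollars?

Without the control the market clears where 137 - 7P = 6P - 71, i.e. P* = 16 and Q* = 25.
Since 11 is below P* = 16, the floor does not bind and the free-market outcome prevails.
Since the control does not bind, no trades are prevented and deadweight loss is zero.

0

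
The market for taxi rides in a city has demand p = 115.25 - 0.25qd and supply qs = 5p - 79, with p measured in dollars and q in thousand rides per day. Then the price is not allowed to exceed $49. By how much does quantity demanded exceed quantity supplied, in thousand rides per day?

Rearranging demand gives qd = 461 - 4p. Setting quantity demanded equal to quantity supplied, 461 - 4p = 5p - 79, gives p* = 60 and q* = 221.
Because the ceiling (49) lies below the market-clearing price, it is binding.
At p = 49: qd = 461 - 4·49 = 265 and qs = 5·49 - 79 = 166.
Shortage = qd - qs = 265 - 166 = 99.

99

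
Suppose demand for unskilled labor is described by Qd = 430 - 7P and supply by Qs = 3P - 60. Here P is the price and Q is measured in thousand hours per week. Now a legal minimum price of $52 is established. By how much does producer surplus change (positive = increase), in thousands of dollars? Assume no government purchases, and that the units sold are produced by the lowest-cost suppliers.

Setting quantity demanded equal to quantity supplied, 430 - 7P = 3P - 60, gives P* = 49 and Q* = 87.
The floor of 52 is above the equilibrium price 49, so it binds.
At P = 52: Qd = 430 - 7·52 = 66 and Qs = 3·52 - 60 = 96.
Producer surplus without the control is ½ · (49 - 20) · 87 = 1261.5.
With the floor, 66 units are sold at 52. The supply price at Q = 66 is 42, so PS = ½ · [(52 - 20) + (52 - 42)] · 66 = 1386.
Change in producer surplus = 1386 - 1261.5 = 124.5.

124.5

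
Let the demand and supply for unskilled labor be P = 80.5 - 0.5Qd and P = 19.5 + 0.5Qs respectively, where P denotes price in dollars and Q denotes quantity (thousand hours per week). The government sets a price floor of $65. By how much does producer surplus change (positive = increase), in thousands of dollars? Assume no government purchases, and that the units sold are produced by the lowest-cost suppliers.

240

Rearranging demand gives Qd = 161 - 2P; rearranging supply gives Qs = 2P - 39. In a free market, 161 - 2P = 2P - 39 gives the equilibrium P* = 50, Q* = 61.
The floor of 65 is above the equilibrium price 50, so it binds.
At P = 65: Qd = 161 - 2·65 = 31 and Qs = 2·65 - 39 = 91.
Producer surplus without the control is ½ · (50 - 19.5) · 61 = 930.25.
With the floor, 31 units are sold at 65. The supply price at Q = 31 is 35, so PS = ½ · [(65 - 19.5) + (65 - 35)] · 31 = 1170.25.
Change in producer surplus = 1170.25 - 930.25 = 240.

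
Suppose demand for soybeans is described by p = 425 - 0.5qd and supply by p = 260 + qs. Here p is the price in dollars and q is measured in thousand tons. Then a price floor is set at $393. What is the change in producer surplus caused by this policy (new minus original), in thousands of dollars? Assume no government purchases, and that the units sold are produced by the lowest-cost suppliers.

414

Rearranging demand gives qd = 850 - 2p; rearranging supply gives qs = p - 260. In a free market, 850 - 2p = p - 260 gives the equilibrium p* = 370, q* = 110.
The floor of 393 is above the equilibrium price 370, so it binds.
At p = 393: qd = 850 - 2·393 = 64 and qs = 393 - 260 = 133.
Producer surplus without the control is ½ · (370 - 260) · 110 = 6050.
With the floor, 64 units are sold at 393. The supply price at q = 64 is 324, so PS = ½ · [(393 - 260) + (393 - 324)] · 64 = 6464.
Change in producer surplus = 6464 - 6050 = 414.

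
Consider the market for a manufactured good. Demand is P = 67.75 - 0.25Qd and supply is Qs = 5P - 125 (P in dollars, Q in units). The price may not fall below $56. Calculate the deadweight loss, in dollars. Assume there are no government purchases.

518.4

Rearranging demand gives Qd = 271 - 4P. Setting quantity demanded equal to quantity supplied, 271 - 4P = 5P - 125, gives P* = 44 and Q* = 95.
The floor of 56 is above the equilibrium price 44, so it binds.
At P = 56: Qd = 271 - 4·56 = 47 and Qs = 5·56 - 125 = 155.
Quantity traded falls to 47. At Q = 47 the demand price is (271 - 47)/4 = 56 and the supply price is (125 + 47)/5 = 34.4.
Deadweight loss = ½ · (56 - 34.4) · (95 - 47) = ½ · 21.6 · 48 = 518.4.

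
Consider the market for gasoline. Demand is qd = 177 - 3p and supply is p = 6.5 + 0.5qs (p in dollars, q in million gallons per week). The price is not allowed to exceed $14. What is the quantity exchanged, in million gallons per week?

Rearranging supply gives qs = 2p - 13. Without the control the market clears where 177 - 3p = 2p - 13, i.e. p* = 38 and q* = 63.
The ceiling of 14 is below the equilibrium price 38, so it binds.
At p = 14: qd = 177 - 3·14 = 135 and qs = 2·14 - 13 = 15.
The quantity actually transacted is the short side, supply: 15.

15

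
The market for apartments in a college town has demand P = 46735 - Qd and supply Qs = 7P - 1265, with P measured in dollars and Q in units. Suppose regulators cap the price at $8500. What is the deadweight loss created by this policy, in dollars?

0

Rearranging demand gives Qd = 46735 - P. Setting quantity demanded equal to quantity supplied, 46735 - P = 7P - 1265, gives P* = 6000 and Q* = 40735.
The ceiling of 8500 is above the equilibrium price 6000, so it is not binding; the market clears at P* = 6000, Q* = 40735.
Since the control does not bind, no trades are prevented and deadweight loss is zero.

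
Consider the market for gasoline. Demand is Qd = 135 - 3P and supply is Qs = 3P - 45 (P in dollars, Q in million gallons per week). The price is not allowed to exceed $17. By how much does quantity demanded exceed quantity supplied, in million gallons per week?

78

Without the control the market clears where 135 - 3P = 3P - 45, i.e. P* = 30 and Q* = 45.
Since 17 < 30, the ceiling is binding.
At P = 17: Qd = 135 - 3·17 = 84 and Qs = 3·17 - 45 = 6.
Shortage = Qd - Qs = 84 - 6 = 78.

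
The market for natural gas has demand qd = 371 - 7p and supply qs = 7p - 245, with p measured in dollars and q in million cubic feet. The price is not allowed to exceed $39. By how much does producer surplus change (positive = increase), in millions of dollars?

-227.5

In a free market, 371 - 7p = 7p - 245 gives the equilibrium p* = 44, q* = 63.
The ceiling of 39 is below the equilibrium price 44, so it binds.
At p = 39: qd = 371 - 7·39 = 98 and qs = 7·39 - 245 = 28.
Producer surplus without the control is ½ · (44 - 35) · 63 = 283.5.
With the ceiling, producers sell 28 units at 39, so PS = ½ · (39 - 35) · 28 = 56.
Change in producer surplus = 56 - 283.5 = -227.5.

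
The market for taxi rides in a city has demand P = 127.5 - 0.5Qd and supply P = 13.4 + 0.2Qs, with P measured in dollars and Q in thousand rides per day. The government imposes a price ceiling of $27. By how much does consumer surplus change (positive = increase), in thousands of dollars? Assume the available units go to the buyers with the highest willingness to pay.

Rearranging demand gives Qd = 255 - 2P; rearranging supply gives Qs = 5P - 67. In a free market, 255 - 2P = 5P - 67 gives the equilibrium P* = 46, Q* = 163.
Because the ceiling (27) lies below the market-clearing price, it is binding.
At P = 27: Qd = 255 - 2·27 = 201 and Qs = 5·27 - 67 = 68.
Consumer surplus without the control is ½ · (127.5 - 46) · 163 = 6642.25.
With the ceiling, 68 units are sold at 27 (assume they go to the highest-value buyers). The demand price at Q = 68 is 93.5, so CS = ½ · [(127.5 - 27) + (93.5 - 27)] · 68 = 5678.
Change in consumer surplus = 5678 - 6642.25 = -964.25.

-964.25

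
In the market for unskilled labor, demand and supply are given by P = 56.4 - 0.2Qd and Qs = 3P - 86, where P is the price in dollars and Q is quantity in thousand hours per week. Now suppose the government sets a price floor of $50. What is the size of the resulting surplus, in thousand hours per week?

32

Rearranging demand gives Qd = 282 - 5P. Without the control the market clears where 282 - 5P = 3P - 86, i.e. P* = 46 and Q* = 52.
The floor of 50 is above the equilibrium price 46, so it binds.
At P = 50: Qd = 282 - 5·50 = 32 and Qs = 3·50 - 86 = 64.
Surplus = Qs - Qd = 64 - 32 = 32.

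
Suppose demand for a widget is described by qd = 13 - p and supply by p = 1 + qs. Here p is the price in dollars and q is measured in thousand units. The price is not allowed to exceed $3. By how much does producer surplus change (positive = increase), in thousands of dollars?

-16

Rearranging supply gives qs = p - 1. Equilibrium: 13 - p = p - 1, so 14 = 2p and p* = 7, q* = 6.
Since 3 < 7, the ceiling is binding.
At p = 3: qd = 13 - 3 = 10 and qs = 3 - 1 = 2.
Producer surplus without the control is ½ · (7 - 1) · 6 = 18.
With the ceiling, producers sell 2 units at 3, so PS = ½ · (3 - 1) · 2 = 2.
Change in producer surplus = 2 - 18 = -16.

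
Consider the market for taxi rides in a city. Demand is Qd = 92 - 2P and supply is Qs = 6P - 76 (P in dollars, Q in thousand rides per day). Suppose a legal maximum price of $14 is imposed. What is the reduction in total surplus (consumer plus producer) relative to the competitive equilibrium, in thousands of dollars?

In a free market, 92 - 2P = 6P - 76 gives the equilibrium P* = 21, Q* = 50.
The ceiling of 14 is below the equilibrium price 21, so it binds.
At P = 14: Qd = 92 - 2·14 = 64 and Qs = 6·14 - 76 = 8.
Quantity traded falls to 8. At Q = 8 the demand price is (92 - 8)/2 = 42 and the supply price is (76 + 8)/6 = 14.
Deadweight loss = ½ · (42 - 14) · (50 - 8) = ½ · 28 · 42 = 588.

588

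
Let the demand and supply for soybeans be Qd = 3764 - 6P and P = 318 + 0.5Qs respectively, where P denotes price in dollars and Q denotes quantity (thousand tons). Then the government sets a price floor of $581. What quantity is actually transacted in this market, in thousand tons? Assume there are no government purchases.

Rearranging supply gives Qs = 2P - 636. Without the control the market clears where 3764 - 6P = 2P - 636, i.e. P* = 550 and Q* = 464.
Since 581 > 550, the floor is binding.
At P = 581: Qd = 3764 - 6·581 = 278 and Qs = 2·581 - 636 = 526.
The quantity actually transacted is the short side, demand: 278.

278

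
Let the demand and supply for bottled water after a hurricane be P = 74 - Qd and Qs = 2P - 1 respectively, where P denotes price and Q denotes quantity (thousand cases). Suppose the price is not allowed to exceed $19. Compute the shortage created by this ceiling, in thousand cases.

Rearranging demand gives Qd = 74 - P. Equilibrium: 74 - P = 2P - 1, so 75 = 3P and P* = 25, Q* = 49.
Since 19 < 25, the ceiling is binding.
At P = 19: Qd = 74 - 19 = 55 and Qs = 2·19 - 1 = 37.
Shortage = Qd - Qs = 55 - 37 = 18.

18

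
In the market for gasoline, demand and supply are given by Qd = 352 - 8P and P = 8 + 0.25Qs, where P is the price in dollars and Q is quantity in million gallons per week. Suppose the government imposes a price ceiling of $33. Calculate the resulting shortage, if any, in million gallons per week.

Rearranging supply gives Qs = 4P - 32. Setting quantity demanded equal to quantity supplied, 352 - 8P = 4P - 32, gives P* = 32 and Q* = 96.
Since 33 is above P* = 32, the ceiling does not bind and the free-market outcome prevails.
Since the control does not bind, there is no shortage.

0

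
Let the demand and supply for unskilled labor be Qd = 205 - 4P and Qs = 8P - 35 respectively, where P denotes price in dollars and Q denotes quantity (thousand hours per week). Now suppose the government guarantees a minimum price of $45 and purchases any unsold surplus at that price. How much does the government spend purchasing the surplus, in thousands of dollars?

Setting quantity demanded equal to quantity supplied, 205 - 4P = 8P - 35, gives P* = 20 and Q* = 125.
Since 45 > 20, the floor is binding.
At P = 45: Qd = 205 - 4·45 = 25 and Qs = 8·45 - 35 = 325.
Surplus = Qs - Qd = 300.
Government expenditure = surplus × support price = 300 × 45 = 13500.

13500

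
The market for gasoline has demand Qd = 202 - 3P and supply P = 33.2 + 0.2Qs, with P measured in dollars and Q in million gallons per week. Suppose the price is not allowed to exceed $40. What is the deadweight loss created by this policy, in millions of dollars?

240

Rearranging supply gives Qs = 5P - 166. In a free market, 202 - 3P = 5P - 166 gives the equilibrium P* = 46, Q* = 64.
The ceiling of 40 is below the equilibrium price 46, so it binds.
At P = 40: Qd = 202 - 3·40 = 82 and Qs = 5·40 - 166 = 34.
Quantity traded falls to 34. At Q = 34 the demand price is (202 - 34)/3 = 56 and the supply price is (166 + 34)/5 = 40.
Deadweight loss = ½ · (56 - 40) · (64 - 34) = ½ · 16 · 30 = 240.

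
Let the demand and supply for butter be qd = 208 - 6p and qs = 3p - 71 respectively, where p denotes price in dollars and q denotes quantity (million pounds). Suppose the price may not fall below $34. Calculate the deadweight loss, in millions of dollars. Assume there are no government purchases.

Setting quantity demanded equal to quantity supplied, 208 - 6p = 3p - 71, gives p* = 31 and q* = 22.
Since 34 > 31, the floor is binding.
At p = 34: qd = 208 - 6·34 = 4 and qs = 3·34 - 71 = 31.
Quantity traded falls to 4. At q = 4 the demand price is (208 - 4)/6 = 34 and the supply price is (71 + 4)/3 = 25.
Deadweight loss = ½ · (34 - 25) · (22 - 4) = ½ · 9 · 18 = 81.

81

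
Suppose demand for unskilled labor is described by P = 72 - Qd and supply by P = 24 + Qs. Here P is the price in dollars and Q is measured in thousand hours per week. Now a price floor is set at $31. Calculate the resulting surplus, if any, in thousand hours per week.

0

Rearranging demand gives Qd = 72 - P; rearranging supply gives Qs = P - 24. In a free market, 72 - P = P - 24 gives the equilibrium P* = 48, Q* = 24.
The floor of 31 is below the equilibrium price 48, so it is not binding; the market clears at P* = 48, Q* = 24.
Since the control does not bind, there is no surplus.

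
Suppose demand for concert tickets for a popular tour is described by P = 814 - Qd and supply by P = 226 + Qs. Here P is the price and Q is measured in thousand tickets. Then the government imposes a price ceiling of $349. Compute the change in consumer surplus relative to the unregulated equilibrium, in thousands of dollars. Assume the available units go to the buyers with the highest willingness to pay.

Rearranging demand gives Qd = 814 - P; rearranging supply gives Qs = P - 226. Equilibrium: 814 - P = P - 226, so 1040 = 2P and P* = 520, Q* = 294.
Because the ceiling (349) lies below the market-clearing price, it is binding.
At P = 349: Qd = 814 - 349 = 465 and Qs = 349 - 226 = 123.
Consumer surplus without the control is ½ · (814 - 520) · 294 = 43218.
With the ceiling, 123 units are sold at 349 (assume they go to the highest-value buyers). The demand price at Q = 123 is 691, so CS = ½ · [(814 - 349) + (691 - 349)] · 123 = 49630.5.
Change in consumer surplus = 49630.5 - 43218 = 6412.5.

6412.5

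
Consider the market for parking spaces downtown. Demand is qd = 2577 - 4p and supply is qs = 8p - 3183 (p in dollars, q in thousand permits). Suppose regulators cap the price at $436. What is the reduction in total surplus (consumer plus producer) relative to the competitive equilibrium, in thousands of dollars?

In a free market, 2577 - 4p = 8p - 3183 gives the equilibrium p* = 480, q* = 657.
Because the ceiling (436) lies below the market-clearing price, it is binding.
At p = 436: qd = 2577 - 4·436 = 833 and qs = 8·436 - 3183 = 305.
Quantity traded falls to 305. At q = 305 the demand price is (2577 - 305)/4 = 568 and the supply price is (3183 + 305)/8 = 436.
Deadweight loss = ½ · (568 - 436) · (657 - 305) = ½ · 132 · 352 = 23232.

23232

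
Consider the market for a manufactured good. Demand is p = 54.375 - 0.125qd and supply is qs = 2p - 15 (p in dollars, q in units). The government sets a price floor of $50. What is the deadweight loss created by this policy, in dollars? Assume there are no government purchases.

Rearranging demand gives qd = 435 - 8p. In a free market, 435 - 8p = 2p - 15 gives the equilibrium p* = 45, q* = 75.
Because the floor (50) lies above the market-clearing price, it is binding.
At p = 50: qd = 435 - 8·50 = 35 and qs = 2·50 - 15 = 85.
Quantity traded falls to 35. At q = 35 the demand price is (435 - 35)/8 = 50 and the supply price is (15 + 35)/2 = 25.
Deadweight loss = ½ · (50 - 25) · (75 - 35) = ½ · 25 · 40 = 500.

500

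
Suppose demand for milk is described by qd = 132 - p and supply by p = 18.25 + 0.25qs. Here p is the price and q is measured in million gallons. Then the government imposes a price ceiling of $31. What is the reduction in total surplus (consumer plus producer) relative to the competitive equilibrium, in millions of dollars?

1000

Rearranging supply gives qs = 4p - 73. Without the control the market clears where 132 - p = 4p - 73, i.e. p* = 41 and q* = 91.
Since 31 < 41, the ceiling is binding.
At p = 31: qd = 132 - 31 = 101 and qs = 4·31 - 73 = 51.
Quantity traded falls to 51. At q = 51 the demand price is 132 - 51 = 81 and the supply price is (73 + 51)/4 = 31.
Deadweight loss = ½ · (81 - 31) · (91 - 51) = ½ · 50 · 40 = 1000.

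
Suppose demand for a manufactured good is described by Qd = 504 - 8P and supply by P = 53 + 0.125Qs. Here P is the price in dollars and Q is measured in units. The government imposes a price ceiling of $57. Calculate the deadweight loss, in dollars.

8

Rearranging supply gives Qs = 8P - 424. In a free market, 504 - 8P = 8P - 424 gives the equilibrium P* = 58, Q* = 40.
Because the ceiling (57) lies below the market-clearing price, it is binding.
At P = 57: Qd = 504 - 8·57 = 48 and Qs = 8·57 - 424 = 32.
Quantity traded falls to 32. At Q = 32 the demand price is (504 - 32)/8 = 59 and the supply price is (424 + 32)/8 = 57.
Deadweight loss = ½ · (59 - 57) · (40 - 32) = ½ · 2 · 8 = 8.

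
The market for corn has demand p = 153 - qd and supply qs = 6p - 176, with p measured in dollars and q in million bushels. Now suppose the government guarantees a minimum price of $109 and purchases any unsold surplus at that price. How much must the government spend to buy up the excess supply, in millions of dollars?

Rearranging demand gives qd = 153 - p. In a free market, 153 - p = 6p - 176 gives the equilibrium p* = 47, q* = 106.
The floor of 109 is above the equilibrium price 47, so it binds.
At p = 109: qd = 153 - 109 = 44 and qs = 6·109 - 176 = 478.
Surplus = qs - qd = 434.
Government expenditure = surplus × support price = 434 × 109 = 47306.

47306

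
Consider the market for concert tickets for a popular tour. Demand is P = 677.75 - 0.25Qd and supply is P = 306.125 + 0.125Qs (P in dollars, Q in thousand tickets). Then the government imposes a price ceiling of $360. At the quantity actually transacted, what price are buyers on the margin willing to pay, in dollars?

570

Rearranging demand gives Qd = 2711 - 4P; rearranging supply gives Qs = 8P - 2449. Without the control the market clears where 2711 - 4P = 8P - 2449, i.e. P* = 430 and Q* = 991.
Since 360 < 430, the ceiling is binding.
At P = 360: Qd = 2711 - 4·360 = 1271 and Qs = 8·360 - 2449 = 431.
Only 431 units reach the market. On the demand curve, the marginal buyer's willingness to pay at Q = 431 is (2711 - 431)/4 = 570.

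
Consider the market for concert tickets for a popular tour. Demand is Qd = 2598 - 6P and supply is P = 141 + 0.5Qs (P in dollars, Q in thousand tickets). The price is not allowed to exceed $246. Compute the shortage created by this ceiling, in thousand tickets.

Rearranging supply gives Qs = 2P - 282. In a free market, 2598 - 6P = 2P - 282 gives the equilibrium P* = 360, Q* = 438.
Since 246 < 360, the ceiling is binding.
At P = 246: Qd = 2598 - 6·246 = 1122 and Qs = 2·246 - 282 = 210.
Shortage = Qd - Qs = 1122 - 210 = 912.

912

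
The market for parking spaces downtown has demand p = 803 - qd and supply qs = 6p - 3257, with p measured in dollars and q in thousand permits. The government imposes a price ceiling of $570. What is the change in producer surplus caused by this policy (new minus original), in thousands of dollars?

-1930

Rearranging demand gives qd = 803 - p. Setting quantity demanded equal to quantity supplied, 803 - p = 6p - 3257, gives p* = 580 and q* = 223.
Since 570 < 580, the ceiling is binding.
At p = 570: qd = 803 - 570 = 233 and qs = 6·570 - 3257 = 163.
Producer surplus without the control is ½ · (580 - 3257/6) · 223 = 49729/12.
With the ceiling, producers sell 163 units at 570, so PS = ½ · (570 - 3257/6) · 163 = 26569/12.
Change in producer surplus = 26569/12 - 49729/12 = -1930.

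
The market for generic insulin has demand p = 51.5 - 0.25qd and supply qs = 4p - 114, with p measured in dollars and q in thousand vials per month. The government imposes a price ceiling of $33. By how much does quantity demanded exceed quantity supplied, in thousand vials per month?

56

Rearranging demand gives qd = 206 - 4p. In a free market, 206 - 4p = 4p - 114 gives the equilibrium p* = 40, q* = 46.
Because the ceiling (33) lies below the market-clearing price, it is binding.
At p = 33: qd = 206 - 4·33 = 74 and qs = 4·33 - 114 = 18.
Shortage = qd - qs = 74 - 18 = 56.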